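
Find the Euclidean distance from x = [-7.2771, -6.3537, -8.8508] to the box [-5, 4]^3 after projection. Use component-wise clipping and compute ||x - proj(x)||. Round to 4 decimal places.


Project each component onto [-5, 4].
clip(-7.2771) = -5.0, clip(-6.3537) = -5.0, clip(-8.8508) = -5.0
Projection = [-5.0, -5.0, -5.0]
Squared diffs: [5.1852, 1.8325, 14.8287]
Distance = sqrt(21.8464) = 4.674


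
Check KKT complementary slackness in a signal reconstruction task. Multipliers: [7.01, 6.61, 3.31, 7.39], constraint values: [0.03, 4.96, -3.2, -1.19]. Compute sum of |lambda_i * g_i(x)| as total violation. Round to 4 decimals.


KKT complementary slackness check:
lambda_1 * g_1 = 7.01 * 0.03 = 0.2103
lambda_2 * g_2 = 6.61 * 4.96 = 32.7856
lambda_3 * g_3 = 3.31 * -3.2 = -10.592
lambda_4 * g_4 = 7.39 * -1.19 = -8.7941
Total violation = 0.2103 + 32.7856 + 10.592 + 8.7941 = 52.382


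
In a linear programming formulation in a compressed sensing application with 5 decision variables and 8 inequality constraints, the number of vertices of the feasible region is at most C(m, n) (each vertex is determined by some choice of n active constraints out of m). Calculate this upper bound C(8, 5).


Each vertex corresponds to some choice of n active constraints out of m, so the number of vertices is at most C(m, n) = m! / (n!(m-n)!).
m = 8, n = 5
Numerator: 8 * 7 * 6 * 5 * 4
Denominator: 5! = 120
C(8, 5) = 56


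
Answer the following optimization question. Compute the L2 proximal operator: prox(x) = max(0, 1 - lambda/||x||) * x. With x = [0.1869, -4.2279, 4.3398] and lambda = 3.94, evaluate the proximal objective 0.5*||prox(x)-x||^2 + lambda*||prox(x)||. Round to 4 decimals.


Step 1: Compute ||x||.
||x|| = 6.0617
Step 2: Compute scaling factor.
scale = max(0, 1 - 3.94/6.0617) = 0.35
Step 3: prox(x) = [0.0654, -1.4798, 1.519]
||prox(x)|| = 2.1217
Step 4: Proximal objective.
0.5*||prox-x||^2 = 7.7618
lambda*||prox|| = 8.3595
Total = 16.1212


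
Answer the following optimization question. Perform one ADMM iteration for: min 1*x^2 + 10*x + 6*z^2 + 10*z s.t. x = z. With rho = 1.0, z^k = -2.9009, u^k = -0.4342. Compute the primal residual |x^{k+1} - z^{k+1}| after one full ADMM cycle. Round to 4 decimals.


ADMM iteration with rho = 1.0, z^k = -2.9009, u^k = -0.4342
Step 1: x-update.
Minimize 1*x^2 + 10*x + (1.0/2)*(x + 2.9009 - 0.4342)^2
FOC: (2*1 + 1.0)*x = -10 + 1.0*(-2.9009 + 0.4342)
x^{k+1} = -4.1556
Step 2: z-update.
Minimize 6*z^2 + 10*z + (1.0/2)*(-4.1556 - z - 0.4342)^2
FOC: (2*6 + 1.0)*z = -10 + 1.0*(-4.1556 - 0.4342)
z^{k+1} = -1.1223
Step 3: u-update.
u^{k+1} = -0.4342 - 4.1556 + 1.1223 = -3.4675
Step 4: Primal residual = |-4.1556 + 1.1223| = 3.0333


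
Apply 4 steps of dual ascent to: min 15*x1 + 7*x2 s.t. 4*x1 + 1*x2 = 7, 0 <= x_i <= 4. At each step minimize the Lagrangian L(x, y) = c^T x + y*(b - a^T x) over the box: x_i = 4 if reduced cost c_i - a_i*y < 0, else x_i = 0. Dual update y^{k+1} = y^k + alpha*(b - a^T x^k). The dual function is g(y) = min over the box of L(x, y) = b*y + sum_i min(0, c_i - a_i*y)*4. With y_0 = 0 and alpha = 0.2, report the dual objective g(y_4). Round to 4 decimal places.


Dual ascent for LP: min 15*x1 + 7*x2, 4*x1 + 1*x2 = 7, 0 <= x_i <= 4
Step 1: y^k = 0.0, reduced costs: (15.0, 7.0)
  x^k = (0.0, 0.0), subgradient = b - a^T x = 7.0
  y^{k+1} = 0.0 + 0.2*7.0 = 1.4
Step 2: y^k = 1.4, reduced costs: (9.4, 5.6)
  x^k = (0.0, 0.0), subgradient = b - a^T x = 7.0
  y^{k+1} = 1.4 + 0.2*7.0 = 2.8
Step 3: y^k = 2.8, reduced costs: (3.8, 4.2)
  x^k = (0.0, 0.0), subgradient = b - a^T x = 7.0
  y^{k+1} = 2.8 + 0.2*7.0 = 4.2
Step 4: y^k = 4.2, reduced costs: (-1.8, 2.8)
  x^k = (4.0, 0.0), subgradient = b - a^T x = -9.0
  y^{k+1} = 4.2 + 0.2*-9.0 = 2.4
Dual objective at y_4 = 2.4: reduced costs (5.4, 4.6), box minimizer x = (0.0, 0.0)
g(y_4) = b*y + (c1 - a1*y)*x1 + (c2 - a2*y)*x2 = 7*2.4 + 5.4*0.0 + 4.6*0.0 = 16.8 + 0.0 + 0.0 = 16.8


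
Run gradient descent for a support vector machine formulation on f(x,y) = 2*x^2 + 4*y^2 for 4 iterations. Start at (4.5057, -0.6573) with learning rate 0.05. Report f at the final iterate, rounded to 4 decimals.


Gradient descent on f(x,y) = 2*x^2 + 4*y^2.
Starting point: (4.5057, -0.6573), alpha = 0.05
Step 1: grad_x = 2*2*4.5057 = 18.0228, grad_y = 2*4*-0.6573 = -5.2584
  x_1 = 4.5057 - 0.05*18.0228 = 3.6046
  y_1 = -0.6573 - 0.05*-5.2584 = -0.3944
Step 2: grad_x = 2*2*3.6046 = 14.4182, grad_y = 2*4*-0.3944 = -3.155
  x_2 = 3.6046 - 0.05*14.4182 = 2.8836
  y_2 = -0.3944 - 0.05*-3.155 = -0.2366
Step 3: grad_x = 2*2*2.8836 = 11.5346, grad_y = 2*4*-0.2366 = -1.893
  x_3 = 2.8836 - 0.05*11.5346 = 2.3069
  y_3 = -0.2366 - 0.05*-1.893 = -0.142
Step 4: grad_x = 2*2*2.3069 = 9.2277, grad_y = 2*4*-0.142 = -1.1358
  x_4 = 2.3069 - 0.05*9.2277 = 1.8455
  y_4 = -0.142 - 0.05*-1.1358 = -0.0852
f(1.8455, -0.0852) = 2*1.8455^2 + 4*(-0.0852)^2 = 6.841


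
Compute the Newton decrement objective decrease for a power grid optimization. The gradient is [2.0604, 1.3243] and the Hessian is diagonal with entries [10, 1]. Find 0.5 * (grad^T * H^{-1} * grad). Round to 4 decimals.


Step 1: H is diagonal, so H^(-1) * g = [0.206, 1.3243].
Step 2: g^T H^(-1) g = sum_i g_i^2 / H_ii
  = (2.0604)^2/10 + (1.3243)^2/1
  = 0.4245 + 1.7538 = 2.1783
Step 3: Objective decrease = 0.5 * g^T H^(-1) g = 1.0891


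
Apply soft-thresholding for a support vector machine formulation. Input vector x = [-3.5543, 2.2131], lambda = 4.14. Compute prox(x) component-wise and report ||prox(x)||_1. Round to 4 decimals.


Soft-thresholding with lambda = 4.14:
prox(-3.5543) = sign(-3.5543)*max(|-3.5543| - 4.14, 0) = 0.0
prox(2.2131) = sign(2.2131)*max(|2.2131| - 4.14, 0) = 0.0
prox(x) = [0.0, 0.0]
||prox(x)||_1 = 0.0 + 0.0 = 0.0


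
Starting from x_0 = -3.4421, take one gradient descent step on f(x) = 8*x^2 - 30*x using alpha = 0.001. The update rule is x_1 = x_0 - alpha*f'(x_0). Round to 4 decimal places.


We compute the gradient at x_0 and apply the update.
f'(x) = 16*x - 30
f'(-3.4421) = 16*-3.4421 - 30 = -85.0736
x_1 = -3.4421 - 0.001*-85.0736 = -3.357


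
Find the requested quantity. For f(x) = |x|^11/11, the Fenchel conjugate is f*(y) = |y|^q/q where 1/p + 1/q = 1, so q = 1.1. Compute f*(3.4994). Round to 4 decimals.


The conjugate exponent q satisfies 1/p + 1/q = 1.
p = 11, so q = 11/(11 - 1) = 1.1
|y|^q = 3.4994^1.1 = 3.9664
f*(3.4994) = 3.9664 / 1.1 = 3.6058


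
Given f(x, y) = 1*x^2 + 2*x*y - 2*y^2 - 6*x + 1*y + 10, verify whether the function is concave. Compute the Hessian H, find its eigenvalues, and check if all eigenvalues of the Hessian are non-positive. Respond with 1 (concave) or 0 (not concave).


The Hessian of f(x,y) = 1*x^2 + 2*x*y - 2*y^2 - 6*x + 1*y + 10 is:
H = [[2, 2], [2, -4]]
Trace = 2 - 4 = -2
Determinant = 2*-4 - (2)^2 = -12
Discriminant = (-2)^2 - 4*-12 = 52.0
Eigenvalues: lambda_1 = -4.6056, lambda_2 = 2.6056
The function is not concave.

0


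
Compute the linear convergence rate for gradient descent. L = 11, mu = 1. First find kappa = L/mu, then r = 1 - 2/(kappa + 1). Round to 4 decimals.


Step 1: Compute the condition number.
kappa = L/mu = 11/1 = 11.0
Step 2: Compute the convergence rate.
r = 1 - 2/(kappa + 1) = 1 - 2*mu/(L + mu) = (L - mu)/(L + mu) = 10/12 = 0.8333


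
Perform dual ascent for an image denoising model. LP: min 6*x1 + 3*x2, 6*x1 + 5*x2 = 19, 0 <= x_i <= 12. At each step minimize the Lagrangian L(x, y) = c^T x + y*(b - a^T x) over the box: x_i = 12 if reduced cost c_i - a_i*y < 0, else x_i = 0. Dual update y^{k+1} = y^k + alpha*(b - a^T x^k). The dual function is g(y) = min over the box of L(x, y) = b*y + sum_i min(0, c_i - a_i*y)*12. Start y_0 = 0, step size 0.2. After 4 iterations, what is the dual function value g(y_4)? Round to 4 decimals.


Dual ascent for LP: min 6*x1 + 3*x2, 6*x1 + 5*x2 = 19, 0 <= x_i <= 12
Step 1: y^k = 0.0, reduced costs: (6.0, 3.0)
  x^k = (0.0, 0.0), subgradient = b - a^T x = 19.0
  y^{k+1} = 0.0 + 0.2*19.0 = 3.8
Step 2: y^k = 3.8, reduced costs: (-16.8, -16.0)
  x^k = (12.0, 12.0), subgradient = b - a^T x = -113.0
  y^{k+1} = 3.8 + 0.2*-113.0 = -18.8
Step 3: y^k = -18.8, reduced costs: (118.8, 97.0)
  x^k = (0.0, 0.0), subgradient = b - a^T x = 19.0
  y^{k+1} = -18.8 + 0.2*19.0 = -15.0
Step 4: y^k = -15.0, reduced costs: (96.0, 78.0)
  x^k = (0.0, 0.0), subgradient = b - a^T x = 19.0
  y^{k+1} = -15.0 + 0.2*19.0 = -11.2
Dual objective at y_4 = -11.2: reduced costs (73.2, 59.0), box minimizer x = (0.0, 0.0)
g(y_4) = b*y + (c1 - a1*y)*x1 + (c2 - a2*y)*x2 = 19*(-11.2) + 73.2*0.0 + 59.0*0.0 = -212.8 + 0.0 + 0.0 = -212.8


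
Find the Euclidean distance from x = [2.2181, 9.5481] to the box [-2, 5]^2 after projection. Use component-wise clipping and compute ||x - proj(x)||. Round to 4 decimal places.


Project each component onto [-2, 5].
clip(2.2181) = 2.2181, clip(9.5481) = 5.0
Projection = [2.2181, 5.0]
Squared diffs: [0.0, 20.6852]
Distance = sqrt(20.6852) = 4.5481


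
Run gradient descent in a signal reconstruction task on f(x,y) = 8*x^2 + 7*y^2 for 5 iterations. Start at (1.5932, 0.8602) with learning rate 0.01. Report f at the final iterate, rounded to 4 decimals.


Gradient descent on f(x,y) = 8*x^2 + 7*y^2.
Starting point: (1.5932, 0.8602), alpha = 0.01
Step 1: grad_x = 2*8*1.5932 = 25.4912, grad_y = 2*7*0.8602 = 12.0428
  x_1 = 1.5932 - 0.01*25.4912 = 1.3383
  y_1 = 0.8602 - 0.01*12.0428 = 0.7398
Step 2: grad_x = 2*8*1.3383 = 21.4126, grad_y = 2*7*0.7398 = 10.3568
  x_2 = 1.3383 - 0.01*21.4126 = 1.1242
  y_2 = 0.7398 - 0.01*10.3568 = 0.6362
Step 3: grad_x = 2*8*1.1242 = 17.9866, grad_y = 2*7*0.6362 = 8.9069
  x_3 = 1.1242 - 0.01*17.9866 = 0.9443
  y_3 = 0.6362 - 0.01*8.9069 = 0.5471
Step 4: grad_x = 2*8*0.9443 = 15.1087, grad_y = 2*7*0.5471 = 7.6599
  x_4 = 0.9443 - 0.01*15.1087 = 0.7932
  y_4 = 0.5471 - 0.01*7.6599 = 0.4705
Step 5: grad_x = 2*8*0.7932 = 12.6913, grad_y = 2*7*0.4705 = 6.5875
  x_5 = 0.7932 - 0.01*12.6913 = 0.6663
  y_5 = 0.4705 - 0.01*6.5875 = 0.4047
f(0.6663, 0.4047) = 8*0.6663^2 + 7*0.4047^2 = 4.6979


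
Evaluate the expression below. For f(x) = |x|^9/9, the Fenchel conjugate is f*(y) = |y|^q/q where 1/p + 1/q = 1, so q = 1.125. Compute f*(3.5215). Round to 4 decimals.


The conjugate exponent q satisfies 1/p + 1/q = 1.
p = 9, so q = 9/(9 - 1) = 1.125
|y|^q = 3.5215^1.125 = 4.1216
f*(3.5215) = 4.1216 / 1.125 = 3.6637


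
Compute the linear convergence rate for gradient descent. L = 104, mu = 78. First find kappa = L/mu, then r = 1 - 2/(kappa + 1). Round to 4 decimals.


Step 1: Compute the condition number.
kappa = L/mu = 104/78 = 1.3333
Step 2: Compute the convergence rate.
r = 1 - 2/(kappa + 1) = 1 - 2*mu/(L + mu) = (L - mu)/(L + mu) = 26/182 = 0.1429


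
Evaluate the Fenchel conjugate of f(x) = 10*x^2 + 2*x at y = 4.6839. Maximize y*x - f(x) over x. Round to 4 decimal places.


f*(y) = sup_x {y*x - a*x^2 - b*x} = sup_x {(y-b)*x - a*x^2}
FOC: (y - b) - 2a*x = 0 => x* = (y - b)/(2a)
x* = (4.6839 - 2)/(2*10) = 0.1342
f*(4.6839) = (y-b)^2/(4a) = (4.6839 - 2)^2/(4*10)
= 7.2033/40 = 0.1801


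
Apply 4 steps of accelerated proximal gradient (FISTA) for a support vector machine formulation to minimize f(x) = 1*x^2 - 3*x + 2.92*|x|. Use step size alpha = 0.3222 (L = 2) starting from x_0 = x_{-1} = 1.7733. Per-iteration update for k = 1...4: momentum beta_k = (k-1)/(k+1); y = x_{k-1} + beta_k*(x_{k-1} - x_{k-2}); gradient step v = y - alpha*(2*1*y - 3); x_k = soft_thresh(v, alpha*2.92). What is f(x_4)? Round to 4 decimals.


FISTA on f(x) = 1*x^2 - 3*x + 2.92*|x|
L = 2, alpha = 0.3222
Iteration 1: beta = 0.0, y = 1.7733 + 0.0*(1.7733 - 1.7733) = 1.7733
  grad(y) = 0.5466, v = y - alpha*grad = 1.5972
  prox(v) = soft_thresh(1.5972, 0.9408) = 0.6564
Iteration 2: beta = 0.3333, y = 0.6564 + 0.3333*(0.6564 - 1.7733) = 0.284
  grad(y) = -2.4319, v = y - alpha*grad = 1.0676
  prox(v) = soft_thresh(1.0676, 0.9408) = 0.1268
Iteration 3: beta = 0.5, y = 0.1268 + 0.5*(0.1268 - 0.6564) = -0.138
  grad(y) = -3.276, v = y - alpha*grad = 0.9175
  prox(v) = soft_thresh(0.9175, 0.9408) = 0.0
Iteration 4: beta = 0.6, y = 0.0 + 0.6*(0.0 - 0.1268) = -0.0761
  grad(y) = -3.1521, v = y - alpha*grad = 0.9395
  prox(v) = soft_thresh(0.9395, 0.9408) = 0.0
f(x_4) = 1*0.0^2 - 3*0.0 + 2.92*|0.0| = 0.0


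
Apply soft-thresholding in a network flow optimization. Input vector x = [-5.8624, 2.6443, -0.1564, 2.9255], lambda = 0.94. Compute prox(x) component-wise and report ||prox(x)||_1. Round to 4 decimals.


Soft-thresholding with lambda = 0.94:
prox(-5.8624) = sign(-5.8624)*max(|-5.8624| - 0.94, 0) = -4.9224
prox(2.6443) = sign(2.6443)*max(|2.6443| - 0.94, 0) = 1.7043
prox(-0.1564) = sign(-0.1564)*max(|-0.1564| - 0.94, 0) = 0.0
prox(2.9255) = sign(2.9255)*max(|2.9255| - 0.94, 0) = 1.9855
prox(x) = [-4.9224, 1.7043, 0.0, 1.9855]
||prox(x)||_1 = 4.9224 + 1.7043 + 0.0 + 1.9855 = 8.6122


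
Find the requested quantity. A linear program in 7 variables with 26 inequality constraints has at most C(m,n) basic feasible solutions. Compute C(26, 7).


Each vertex corresponds to some choice of n active constraints out of m, so the number of vertices is at most C(m, n) = m! / (n!(m-n)!).
m = 26, n = 7
Numerator: 26 * 25 * 24 * 23 * 22 * 21 * 20
Denominator: 7! = 5040
C(26, 7) = 657800


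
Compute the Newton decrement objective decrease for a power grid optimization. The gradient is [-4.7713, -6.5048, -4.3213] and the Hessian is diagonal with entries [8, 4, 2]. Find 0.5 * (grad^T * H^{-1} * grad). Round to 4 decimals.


Step 1: H is diagonal, so H^(-1) * g = [-0.5964, -1.6262, -2.1607].
Step 2: g^T H^(-1) g = sum_i g_i^2 / H_ii
  = (-4.7713)^2/8 + (-6.5048)^2/4 + (-4.3213)^2/2
  = 2.8457 + 10.5781 + 9.3368 = 22.7606
Step 3: Objective decrease = 0.5 * g^T H^(-1) g = 11.3803


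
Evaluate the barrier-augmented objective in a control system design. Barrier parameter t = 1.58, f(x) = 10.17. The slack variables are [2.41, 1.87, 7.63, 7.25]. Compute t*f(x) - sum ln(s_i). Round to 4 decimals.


Step 1: Compute log-barrier.
ln values: [0.8796, 0.6259, 2.0321, 1.981]
phi = -(0.8796 + 0.6259 + 2.0321 + 1.981) = -5.5187
Step 2: Compute augmented objective.
t*f(x) = 1.58*10.17 = 16.0686
Total = 16.0686 - 5.5187 = 10.5499


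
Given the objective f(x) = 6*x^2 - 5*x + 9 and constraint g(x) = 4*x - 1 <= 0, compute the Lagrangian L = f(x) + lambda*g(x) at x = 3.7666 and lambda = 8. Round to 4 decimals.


Step 1: Evaluate f(x).
f(3.7666) = 6*3.7666^2 - 5*3.7666 + 9 = 75.2907
Step 2: Evaluate g(x).
g(3.7666) = 4*3.7666 - 1 = 14.0664
Step 3: Compute Lagrangian.
L = 75.2907 + 8*14.0664 = 187.8219


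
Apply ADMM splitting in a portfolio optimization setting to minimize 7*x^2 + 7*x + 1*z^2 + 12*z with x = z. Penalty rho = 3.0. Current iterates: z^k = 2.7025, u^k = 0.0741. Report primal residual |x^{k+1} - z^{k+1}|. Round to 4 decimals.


ADMM iteration with rho = 3.0, z^k = 2.7025, u^k = 0.0741
Step 1: x-update.
Minimize 7*x^2 + 7*x + (3.0/2)*(x - 2.7025 + 0.0741)^2
FOC: (2*7 + 3.0)*x = -7 + 3.0*(2.7025 - 0.0741)
x^{k+1} = 0.0521
Step 2: z-update.
Minimize 1*z^2 + 12*z + (3.0/2)*(0.0521 - z + 0.0741)^2
FOC: (2*1 + 3.0)*z = -12 + 3.0*(0.0521 + 0.0741)
z^{k+1} = -2.3243
Step 3: u-update.
u^{k+1} = 0.0741 + 0.0521 + 2.3243 = 2.4505
Step 4: Primal residual = |0.0521 + 2.3243| = 2.3764


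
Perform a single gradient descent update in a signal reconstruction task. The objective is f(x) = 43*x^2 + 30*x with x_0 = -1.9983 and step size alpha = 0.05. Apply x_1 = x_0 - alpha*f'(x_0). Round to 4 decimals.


We compute the gradient at x_0 and apply the update.
f'(x) = 86*x + 30
f'(-1.9983) = 86*-1.9983 + 30 = -141.8538
x_1 = -1.9983 - 0.05*-141.8538 = 5.0944


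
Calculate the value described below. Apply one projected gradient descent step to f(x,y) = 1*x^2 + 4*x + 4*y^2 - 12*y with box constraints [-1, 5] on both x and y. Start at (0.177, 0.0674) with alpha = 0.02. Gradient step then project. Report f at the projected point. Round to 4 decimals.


Step 1: Compute gradient at (0.177, 0.0674).
grad_x = 2*1*0.177 + 4 = 4.354
grad_y = 2*4*0.0674 - 12 = -11.4608
Step 2: Gradient step.
x_raw = 0.177 - 0.02*4.354 = 0.0899
y_raw = 0.0674 - 0.02*-11.4608 = 0.2966
Step 3: Project onto [-1, 5].
x_proj = clip(0.0899) = 0.0899
y_proj = clip(0.2966) = 0.2966
Step 4: Evaluate f.
f(0.0899, 0.2966) = -2.8397


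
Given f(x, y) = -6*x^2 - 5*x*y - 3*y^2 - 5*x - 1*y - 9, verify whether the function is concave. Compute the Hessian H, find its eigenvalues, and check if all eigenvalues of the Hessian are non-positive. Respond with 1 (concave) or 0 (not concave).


The Hessian of f(x,y) = -6*x^2 - 5*x*y - 3*y^2 - 5*x - 1*y - 9 is:
H = [[-12, -5], [-5, -6]]
Trace = -12 - 6 = -18
Determinant = -12*-6 - (-5)^2 = 47
Discriminant = (-18)^2 - 4*47 = 136.0
Eigenvalues: lambda_1 = -14.831, lambda_2 = -3.169
The function is concave.

1


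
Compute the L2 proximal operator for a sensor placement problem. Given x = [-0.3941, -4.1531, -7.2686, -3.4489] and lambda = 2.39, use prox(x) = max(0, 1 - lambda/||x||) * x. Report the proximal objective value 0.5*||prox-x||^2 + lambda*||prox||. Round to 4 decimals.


Step 1: Compute ||x||.
||x|| = 9.0626
Step 2: Compute scaling factor.
scale = max(0, 1 - 2.39/9.0626) = 0.7363
Step 3: prox(x) = [-0.2902, -3.0578, -5.3517, -2.5394]
||prox(x)|| = 6.6726
Step 4: Proximal objective.
0.5*||prox-x||^2 = 2.8561
lambda*||prox|| = 15.9475
Total = 18.8036


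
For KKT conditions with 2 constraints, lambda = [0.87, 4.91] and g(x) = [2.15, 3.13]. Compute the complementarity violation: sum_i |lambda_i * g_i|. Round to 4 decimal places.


KKT complementary slackness check:
lambda_1 * g_1 = 0.87 * 2.15 = 1.8705
lambda_2 * g_2 = 4.91 * 3.13 = 15.3683
Total violation = 1.8705 + 15.3683 = 17.2388


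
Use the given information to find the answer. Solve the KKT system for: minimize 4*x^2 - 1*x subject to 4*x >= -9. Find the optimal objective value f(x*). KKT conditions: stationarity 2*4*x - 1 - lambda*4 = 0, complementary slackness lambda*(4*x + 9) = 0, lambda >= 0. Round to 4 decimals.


Step 1: Try lambda = 0 (constraint inactive).
Stationarity: 2*4*x - 1 = 0
x* = 1/(2*4) = 0.125
Check constraint: 4*0.125 = 0.5 >= -9 -- satisfied.
Step 2: Compute optimal value.
f(x*) = 4*0.125^2 - 1*0.125 = -0.0625


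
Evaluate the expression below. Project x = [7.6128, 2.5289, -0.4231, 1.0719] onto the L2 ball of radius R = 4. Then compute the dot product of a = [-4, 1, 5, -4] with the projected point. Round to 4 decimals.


Step 1: Compute ||x|| (intermediates to 6 decimals).
||x|| = sqrt(7.6128^2 + 2.5289^2 + (-0.4231)^2 + 1.0719^2) = 8.104199
Step 2: Project.
Since ||x|| > R, scale = R/||x|| = 4/8.104199 = 0.493571, proj(x) = scale * x
proj(x) = [3.757457, 1.248192, -0.20883, 0.529059]
Step 3: Dot product.
a^T * proj(x) = -4*3.757457 + 1*1.248192 + 5*(-0.20883) - 4*0.529059 = -16.942


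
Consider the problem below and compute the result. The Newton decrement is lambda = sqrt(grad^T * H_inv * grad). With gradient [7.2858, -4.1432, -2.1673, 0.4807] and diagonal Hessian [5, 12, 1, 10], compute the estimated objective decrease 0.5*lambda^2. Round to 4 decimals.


Step 1: H is diagonal, so H^(-1) * g = [1.4572, -0.3453, -2.1673, 0.0481].
Step 2: g^T H^(-1) g = sum_i g_i^2 / H_ii
  = (7.2858)^2/5 + (-4.1432)^2/12 + (-2.1673)^2/1 + (0.4807)^2/10
  = 10.6166 + 1.4305 + 4.6972 + 0.0231 = 16.7674
Step 3: Objective decrease = 0.5 * g^T H^(-1) g = 8.3837


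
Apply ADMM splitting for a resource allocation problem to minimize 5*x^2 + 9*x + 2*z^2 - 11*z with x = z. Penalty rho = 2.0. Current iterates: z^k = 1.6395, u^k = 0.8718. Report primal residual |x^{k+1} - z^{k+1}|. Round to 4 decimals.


ADMM iteration with rho = 2.0, z^k = 1.6395, u^k = 0.8718
Step 1: x-update.
Minimize 5*x^2 + 9*x + (2.0/2)*(x - 1.6395 + 0.8718)^2
FOC: (2*5 + 2.0)*x = -9 + 2.0*(1.6395 - 0.8718)
x^{k+1} = -0.6221
Step 2: z-update.
Minimize 2*z^2 - 11*z + (2.0/2)*(-0.6221 - z + 0.8718)^2
FOC: (2*2 + 2.0)*z = 11 + 2.0*(-0.6221 + 0.8718)
z^{k+1} = 1.9166
Step 3: u-update.
u^{k+1} = 0.8718 - 0.6221 - 1.9166 = -1.6668
Step 4: Primal residual = |-0.6221 - 1.9166| = 2.5386


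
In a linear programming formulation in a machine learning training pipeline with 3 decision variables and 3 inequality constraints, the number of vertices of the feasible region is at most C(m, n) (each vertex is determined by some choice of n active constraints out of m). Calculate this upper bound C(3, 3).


Each vertex corresponds to some choice of n active constraints out of m, so the number of vertices is at most C(m, n) = m! / (n!(m-n)!).
m = 3, n = 3
Numerator: 3 * 2 * 1
Denominator: 3! = 6
C(3, 3) = 1


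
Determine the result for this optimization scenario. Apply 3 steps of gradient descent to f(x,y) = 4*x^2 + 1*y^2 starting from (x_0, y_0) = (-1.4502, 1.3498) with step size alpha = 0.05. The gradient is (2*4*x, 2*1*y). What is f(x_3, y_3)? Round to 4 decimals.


Gradient descent on f(x,y) = 4*x^2 + 1*y^2.
Starting point: (-1.4502, 1.3498), alpha = 0.05
Step 1: grad_x = 2*4*-1.4502 = -11.6016, grad_y = 2*1*1.3498 = 2.6996
  x_1 = -1.4502 - 0.05*-11.6016 = -0.8701
  y_1 = 1.3498 - 0.05*2.6996 = 1.2148
Step 2: grad_x = 2*4*-0.8701 = -6.961, grad_y = 2*1*1.2148 = 2.4296
  x_2 = -0.8701 - 0.05*-6.961 = -0.5221
  y_2 = 1.2148 - 0.05*2.4296 = 1.0933
Step 3: grad_x = 2*4*-0.5221 = -4.1766, grad_y = 2*1*1.0933 = 2.1867
  x_3 = -0.5221 - 0.05*-4.1766 = -0.3132
  y_3 = 1.0933 - 0.05*2.1867 = 0.984
f(-0.3132, 0.984) = 4*(-0.3132)^2 + 1*0.984^2 = 1.3607


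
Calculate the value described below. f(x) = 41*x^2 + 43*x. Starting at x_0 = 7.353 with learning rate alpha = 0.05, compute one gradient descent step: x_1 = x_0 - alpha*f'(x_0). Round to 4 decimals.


We compute the gradient at x_0 and apply the update.
f'(x) = 82*x + 43
f'(7.353) = 82*7.353 + 43 = 645.946
x_1 = 7.353 - 0.05*645.946 = -24.9443


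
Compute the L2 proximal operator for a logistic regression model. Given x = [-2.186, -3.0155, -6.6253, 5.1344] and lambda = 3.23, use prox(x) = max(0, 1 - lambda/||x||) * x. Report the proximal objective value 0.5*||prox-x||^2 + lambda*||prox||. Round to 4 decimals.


Step 1: Compute ||x||.
||x|| = 9.1722
Step 2: Compute scaling factor.
scale = max(0, 1 - 3.23/9.1722) = 0.6478
Step 3: prox(x) = [-1.4162, -1.9536, -4.2922, 3.3263]
||prox(x)|| = 5.9422
Step 4: Proximal objective.
0.5*||prox-x||^2 = 5.2165
lambda*||prox|| = 19.1933
Total = 24.4096


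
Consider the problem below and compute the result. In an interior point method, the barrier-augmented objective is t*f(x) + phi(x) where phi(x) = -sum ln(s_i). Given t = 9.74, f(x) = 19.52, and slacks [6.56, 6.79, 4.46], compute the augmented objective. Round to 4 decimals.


Step 1: Compute log-barrier.
ln values: [1.881, 1.9155, 1.4951]
phi = -(1.881 + 1.9155 + 1.4951) = -5.2916
Step 2: Compute augmented objective.
t*f(x) = 9.74*19.52 = 190.1248
Total = 190.1248 - 5.2916 = 184.8332


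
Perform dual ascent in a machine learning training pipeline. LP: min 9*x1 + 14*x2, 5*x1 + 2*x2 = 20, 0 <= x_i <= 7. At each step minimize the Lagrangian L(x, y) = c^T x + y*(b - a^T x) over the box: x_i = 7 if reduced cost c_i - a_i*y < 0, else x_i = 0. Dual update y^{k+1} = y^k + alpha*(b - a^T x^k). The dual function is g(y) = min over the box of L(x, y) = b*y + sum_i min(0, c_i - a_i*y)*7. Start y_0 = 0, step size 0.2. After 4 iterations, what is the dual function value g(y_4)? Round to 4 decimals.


Dual ascent for LP: min 9*x1 + 14*x2, 5*x1 + 2*x2 = 20, 0 <= x_i <= 7
Step 1: y^k = 0.0, reduced costs: (9.0, 14.0)
  x^k = (0.0, 0.0), subgradient = b - a^T x = 20.0
  y^{k+1} = 0.0 + 0.2*20.0 = 4.0
Step 2: y^k = 4.0, reduced costs: (-11.0, 6.0)
  x^k = (7.0, 0.0), subgradient = b - a^T x = -15.0
  y^{k+1} = 4.0 + 0.2*-15.0 = 1.0
Step 3: y^k = 1.0, reduced costs: (4.0, 12.0)
  x^k = (0.0, 0.0), subgradient = b - a^T x = 20.0
  y^{k+1} = 1.0 + 0.2*20.0 = 5.0
Step 4: y^k = 5.0, reduced costs: (-16.0, 4.0)
  x^k = (7.0, 0.0), subgradient = b - a^T x = -15.0
  y^{k+1} = 5.0 + 0.2*-15.0 = 2.0
Dual objective at y_4 = 2.0: reduced costs (-1.0, 10.0), box minimizer x = (7.0, 0.0)
g(y_4) = b*y + (c1 - a1*y)*x1 + (c2 - a2*y)*x2 = 20*2.0 + (-1.0)*7.0 + 10.0*0.0 = 40.0 - 7.0 + 0.0 = 33.0


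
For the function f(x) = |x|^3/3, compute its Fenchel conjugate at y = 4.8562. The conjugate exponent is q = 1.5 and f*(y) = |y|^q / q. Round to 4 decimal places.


The conjugate exponent q satisfies 1/p + 1/q = 1.
p = 3, so q = 3/(3 - 1) = 1.5
|y|^q = 4.8562^1.5 = 10.7015
f*(4.8562) = 10.7015 / 1.5 = 7.1343


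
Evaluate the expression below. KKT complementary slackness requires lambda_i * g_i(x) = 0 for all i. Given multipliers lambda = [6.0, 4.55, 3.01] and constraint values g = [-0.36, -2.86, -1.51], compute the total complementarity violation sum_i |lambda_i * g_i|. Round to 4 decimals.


KKT complementary slackness check:
lambda_1 * g_1 = 6.0 * -0.36 = -2.16
lambda_2 * g_2 = 4.55 * -2.86 = -13.013
lambda_3 * g_3 = 3.01 * -1.51 = -4.5451
Total violation = 2.16 + 13.013 + 4.5451 = 19.7181


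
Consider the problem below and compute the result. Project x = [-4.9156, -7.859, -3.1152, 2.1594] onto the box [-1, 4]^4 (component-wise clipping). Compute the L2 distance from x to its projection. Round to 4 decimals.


Project each component onto [-1, 4].
clip(-4.9156) = -1.0, clip(-7.859) = -1.0, clip(-3.1152) = -1.0, clip(2.1594) = 2.1594
Projection = [-1.0, -1.0, -1.0, 2.1594]
Squared diffs: [15.3319, 47.0459, 4.4741, 0.0]
Distance = sqrt(66.8519) = 8.1763


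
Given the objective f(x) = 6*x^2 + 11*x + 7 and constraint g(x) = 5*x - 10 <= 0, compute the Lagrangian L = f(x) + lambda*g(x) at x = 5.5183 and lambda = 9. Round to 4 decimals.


Step 1: Evaluate f(x).
f(5.5183) = 6*5.5183^2 + 11*5.5183 + 7 = 250.4111
Step 2: Evaluate g(x).
g(5.5183) = 5*5.5183 - 10 = 17.5915
Step 3: Compute Lagrangian.
L = 250.4111 + 9*17.5915 = 408.7346


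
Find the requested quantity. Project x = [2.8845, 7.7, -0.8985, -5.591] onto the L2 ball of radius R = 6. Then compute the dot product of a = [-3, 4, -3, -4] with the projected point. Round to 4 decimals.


Step 1: Compute ||x|| (intermediates to 6 decimals).
||x|| = sqrt(2.8845^2 + 7.7^2 + (-0.8985)^2 + (-5.591)^2) = 9.983833
Step 2: Project.
Since ||x|| > R, scale = R/||x|| = 6/9.983833 = 0.600972, proj(x) = scale * x
proj(x) = [1.733504, 4.627484, -0.539973, -3.360034]
Step 3: Dot product.
a^T * proj(x) = -3*1.733504 + 4*4.627484 - 3*(-0.539973) - 4*(-3.360034) = 28.3695


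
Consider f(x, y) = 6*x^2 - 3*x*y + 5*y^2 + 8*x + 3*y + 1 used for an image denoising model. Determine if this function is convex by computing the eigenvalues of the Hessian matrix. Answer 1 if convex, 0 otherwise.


The Hessian of f(x,y) = 6*x^2 - 3*x*y + 5*y^2 + 8*x + 3*y + 1 is:
H = [[12, -3], [-3, 10]]
Trace = 12 + 10 = 22
Determinant = 12*10 - (-3)^2 = 111
Discriminant = (22)^2 - 4*111 = 40.0
Eigenvalues: lambda_1 = 7.8377, lambda_2 = 14.1623
The function is convex.

1


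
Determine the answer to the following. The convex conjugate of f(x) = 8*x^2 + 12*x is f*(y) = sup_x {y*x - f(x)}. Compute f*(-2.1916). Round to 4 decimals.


f*(y) = sup_x {y*x - a*x^2 - b*x} = sup_x {(y-b)*x - a*x^2}
FOC: (y - b) - 2a*x = 0 => x* = (y - b)/(2a)
x* = (-2.1916 - 12)/(2*8) = -0.887
f*(-2.1916) = (y-b)^2/(4a) = (-2.1916 - 12)^2/(4*8)
= 201.4015/32 = 6.2938


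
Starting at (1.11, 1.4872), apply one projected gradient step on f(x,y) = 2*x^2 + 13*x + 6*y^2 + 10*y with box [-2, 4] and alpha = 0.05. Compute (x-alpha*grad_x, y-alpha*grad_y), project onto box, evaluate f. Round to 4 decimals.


Step 1: Compute gradient at (1.11, 1.4872).
grad_x = 2*2*1.11 + 13 = 17.44
grad_y = 2*6*1.4872 + 10 = 27.8464
Step 2: Gradient step.
x_raw = 1.11 - 0.05*17.44 = 0.238
y_raw = 1.4872 - 0.05*27.8464 = 0.0949
Step 3: Project onto [-2, 4].
x_proj = clip(0.238) = 0.238
y_proj = clip(0.0949) = 0.0949
Step 4: Evaluate f.
f(0.238, 0.0949) = 4.2101


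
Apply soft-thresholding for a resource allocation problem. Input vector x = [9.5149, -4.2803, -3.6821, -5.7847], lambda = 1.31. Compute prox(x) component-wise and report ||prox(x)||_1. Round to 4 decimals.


Soft-thresholding with lambda = 1.31:
prox(9.5149) = sign(9.5149)*max(|9.5149| - 1.31, 0) = 8.2049
prox(-4.2803) = sign(-4.2803)*max(|-4.2803| - 1.31, 0) = -2.9703
prox(-3.6821) = sign(-3.6821)*max(|-3.6821| - 1.31, 0) = -2.3721
prox(-5.7847) = sign(-5.7847)*max(|-5.7847| - 1.31, 0) = -4.4747
prox(x) = [8.2049, -2.9703, -2.3721, -4.4747]
||prox(x)||_1 = 8.2049 + 2.9703 + 2.3721 + 4.4747 = 18.022


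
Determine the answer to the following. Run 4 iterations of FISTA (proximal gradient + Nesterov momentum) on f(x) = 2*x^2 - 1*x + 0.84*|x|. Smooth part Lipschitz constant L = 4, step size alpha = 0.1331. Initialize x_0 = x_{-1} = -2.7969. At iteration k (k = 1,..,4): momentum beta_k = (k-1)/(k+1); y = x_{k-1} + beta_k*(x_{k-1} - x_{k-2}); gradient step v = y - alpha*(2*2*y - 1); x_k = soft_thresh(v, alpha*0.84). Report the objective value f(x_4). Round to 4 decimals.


FISTA on f(x) = 2*x^2 - 1*x + 0.84*|x|
L = 4, alpha = 0.1331
Iteration 1: beta = 0.0, y = -2.7969 + 0.0*(-2.7969 + 2.7969) = -2.7969
  grad(y) = -12.1876, v = y - alpha*grad = -1.1747
  prox(v) = soft_thresh(-1.1747, 0.1118) = -1.0629
Iteration 2: beta = 0.3333, y = -1.0629 + 0.3333*(-1.0629 + 2.7969) = -0.4849
  grad(y) = -2.9397, v = y - alpha*grad = -0.0937
  prox(v) = soft_thresh(-0.0937, 0.1118) = 0.0
Iteration 3: beta = 0.5, y = 0.0 + 0.5*(0.0 + 1.0629) = 0.5315
  grad(y) = 1.1259, v = y - alpha*grad = 0.3816
  prox(v) = soft_thresh(0.3816, 0.1118) = 0.2698
Iteration 4: beta = 0.6, y = 0.2698 + 0.6*(0.2698 - 0.0) = 0.4317
  grad(y) = 0.7268, v = y - alpha*grad = 0.335
  prox(v) = soft_thresh(0.335, 0.1118) = 0.2232
f(x_4) = 2*0.2232^2 - 1*0.2232 + 0.84*|0.2232| = 0.0639


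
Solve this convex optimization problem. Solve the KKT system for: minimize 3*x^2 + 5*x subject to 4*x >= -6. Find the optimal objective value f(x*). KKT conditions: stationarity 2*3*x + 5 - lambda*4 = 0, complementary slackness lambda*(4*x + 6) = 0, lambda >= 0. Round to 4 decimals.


Step 1: Try lambda = 0 (constraint inactive).
Stationarity: 2*3*x + 5 = 0
x* = -5/(2*3) = -5/6 = -0.8333 (rounded; the exact value -5/6 is used below)
Check constraint: 4*-0.8333 = -3.3332 >= -6 -- satisfied.
Step 2: Compute optimal value.
f(x*) = 3*(-5/6)^2 + 5*(-5/6) = -2.0833


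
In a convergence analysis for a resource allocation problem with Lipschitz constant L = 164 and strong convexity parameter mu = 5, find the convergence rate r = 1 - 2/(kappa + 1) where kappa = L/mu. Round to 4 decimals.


Step 1: Compute the condition number.
kappa = L/mu = 164/5 = 32.8
Step 2: Compute the convergence rate.
r = 1 - 2/(kappa + 1) = 1 - 2*mu/(L + mu) = (L - mu)/(L + mu) = 159/169 = 0.9408


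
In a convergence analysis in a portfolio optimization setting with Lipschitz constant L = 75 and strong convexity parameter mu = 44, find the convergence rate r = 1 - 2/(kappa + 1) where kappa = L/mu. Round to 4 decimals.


Step 1: Compute the condition number.
kappa = L/mu = 75/44 = 1.7045
Step 2: Compute the convergence rate.
r = 1 - 2/(kappa + 1) = 1 - 2*mu/(L + mu) = (L - mu)/(L + mu) = 31/119 = 0.2605


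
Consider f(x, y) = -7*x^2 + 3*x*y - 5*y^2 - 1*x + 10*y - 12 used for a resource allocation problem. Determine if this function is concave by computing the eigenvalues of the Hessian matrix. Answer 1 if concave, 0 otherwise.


The Hessian of f(x,y) = -7*x^2 + 3*x*y - 5*y^2 - 1*x + 10*y - 12 is:
H = [[-14, 3], [3, -10]]
Trace = -14 - 10 = -24
Determinant = -14*-10 - (3)^2 = 131
Discriminant = (-24)^2 - 4*131 = 52.0
Eigenvalues: lambda_1 = -15.6056, lambda_2 = -8.3944
The function is concave.

1


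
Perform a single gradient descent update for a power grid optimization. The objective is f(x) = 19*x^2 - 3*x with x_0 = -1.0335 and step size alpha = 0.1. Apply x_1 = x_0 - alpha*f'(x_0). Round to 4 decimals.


We compute the gradient at x_0 and apply the update.
f'(x) = 38*x - 3
f'(-1.0335) = 38*-1.0335 - 3 = -42.273
x_1 = -1.0335 - 0.1*-42.273 = 3.1938


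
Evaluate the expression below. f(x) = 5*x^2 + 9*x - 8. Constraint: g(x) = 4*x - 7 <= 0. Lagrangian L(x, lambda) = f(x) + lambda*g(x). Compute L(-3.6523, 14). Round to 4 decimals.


Step 1: Evaluate f(x).
f(-3.6523) = 5*(-3.6523)^2 + 9*(-3.6523) - 8 = 25.8258
Step 2: Evaluate g(x).
g(-3.6523) = 4*-3.6523 - 7 = -21.6092
Step 3: Compute Lagrangian.
L = 25.8258 + 14*-21.6092 = -276.703


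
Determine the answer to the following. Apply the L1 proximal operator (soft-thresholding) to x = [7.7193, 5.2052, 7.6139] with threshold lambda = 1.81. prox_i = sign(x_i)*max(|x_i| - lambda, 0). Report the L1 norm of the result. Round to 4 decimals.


Soft-thresholding with lambda = 1.81:
prox(7.7193) = sign(7.7193)*max(|7.7193| - 1.81, 0) = 5.9093
prox(5.2052) = sign(5.2052)*max(|5.2052| - 1.81, 0) = 3.3952
prox(7.6139) = sign(7.6139)*max(|7.6139| - 1.81, 0) = 5.8039
prox(x) = [5.9093, 3.3952, 5.8039]
||prox(x)||_1 = 5.9093 + 3.3952 + 5.8039 = 15.1084


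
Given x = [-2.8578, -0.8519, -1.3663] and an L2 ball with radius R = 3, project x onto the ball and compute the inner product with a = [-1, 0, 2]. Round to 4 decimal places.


Step 1: Compute ||x|| (intermediates to 6 decimals).
||x|| = sqrt((-2.8578)^2 + (-0.8519)^2 + (-1.3663)^2) = 3.280172
Step 2: Project.
Since ||x|| > R, scale = R/||x|| = 3/3.280172 = 0.914586, proj(x) = scale * x
proj(x) = [-2.613704, -0.779136, -1.249599]
Step 3: Dot product.
a^T * proj(x) = -1*(-2.613704) + 0*(-0.779136) + 2*(-1.249599) = 0.1145


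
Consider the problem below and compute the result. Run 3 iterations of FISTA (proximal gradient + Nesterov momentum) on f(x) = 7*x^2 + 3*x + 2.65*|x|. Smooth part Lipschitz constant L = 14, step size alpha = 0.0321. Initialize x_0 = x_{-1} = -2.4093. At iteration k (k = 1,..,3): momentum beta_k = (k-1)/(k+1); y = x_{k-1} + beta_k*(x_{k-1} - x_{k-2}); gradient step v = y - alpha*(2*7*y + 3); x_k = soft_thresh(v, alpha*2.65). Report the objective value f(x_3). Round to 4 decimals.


FISTA on f(x) = 7*x^2 + 3*x + 2.65*|x|
L = 14, alpha = 0.0321
Iteration 1: beta = 0.0, y = -2.4093 + 0.0*(-2.4093 + 2.4093) = -2.4093
  grad(y) = -30.7302, v = y - alpha*grad = -1.4229
  prox(v) = soft_thresh(-1.4229, 0.0851) = -1.3378
Iteration 2: beta = 0.3333, y = -1.3378 + 0.3333*(-1.3378 + 2.4093) = -0.9806
  grad(y) = -10.7288, v = y - alpha*grad = -0.6362
  prox(v) = soft_thresh(-0.6362, 0.0851) = -0.5512
Iteration 3: beta = 0.5, y = -0.5512 + 0.5*(-0.5512 + 1.3378) = -0.1579
  grad(y) = 0.79, v = y - alpha*grad = -0.1832
  prox(v) = soft_thresh(-0.1832, 0.0851) = -0.0981
f(x_3) = 7*(-0.0981)^2 + 3*(-0.0981) + 2.65*|-0.0981| = 0.0331


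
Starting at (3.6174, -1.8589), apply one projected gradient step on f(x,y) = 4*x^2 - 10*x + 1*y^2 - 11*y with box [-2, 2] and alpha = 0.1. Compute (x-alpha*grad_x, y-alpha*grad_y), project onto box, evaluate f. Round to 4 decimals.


Step 1: Compute gradient at (3.6174, -1.8589).
grad_x = 2*4*3.6174 - 10 = 18.9392
grad_y = 2*1*-1.8589 - 11 = -14.7178
Step 2: Gradient step.
x_raw = 3.6174 - 0.1*18.9392 = 1.7235
y_raw = -1.8589 - 0.1*-14.7178 = -0.3871
Step 3: Project onto [-2, 2].
x_proj = clip(1.7235) = 1.7235
y_proj = clip(-0.3871) = -0.3871
Step 4: Evaluate f.
f(1.7235, -0.3871) = -0.9451


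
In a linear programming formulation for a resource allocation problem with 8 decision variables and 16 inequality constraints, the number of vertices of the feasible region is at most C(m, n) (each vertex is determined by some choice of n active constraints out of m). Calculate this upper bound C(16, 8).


Each vertex corresponds to some choice of n active constraints out of m, so the number of vertices is at most C(m, n) = m! / (n!(m-n)!).
m = 16, n = 8
Numerator: 16 * 15 * 14 * 13 * 12 * 11 * 10 * 9
Denominator: 8! = 40320
C(16, 8) = 12870


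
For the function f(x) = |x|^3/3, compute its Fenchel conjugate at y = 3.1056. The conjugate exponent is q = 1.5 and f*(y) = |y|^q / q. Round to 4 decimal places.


The conjugate exponent q satisfies 1/p + 1/q = 1.
p = 3, so q = 3/(3 - 1) = 1.5
|y|^q = 3.1056^1.5 = 5.4729
f*(3.1056) = 5.4729 / 1.5 = 3.6486


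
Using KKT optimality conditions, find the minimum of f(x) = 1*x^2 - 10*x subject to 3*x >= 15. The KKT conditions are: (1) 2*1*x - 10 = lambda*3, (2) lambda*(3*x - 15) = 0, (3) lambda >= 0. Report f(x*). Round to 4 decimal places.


Step 1: Try lambda = 0 (constraint inactive).
Stationarity: 2*1*x - 10 = 0
x* = 10/(2*1) = 5.0
Check constraint: 3*5.0 = 15.0 >= 15 -- satisfied.
Step 2: Compute optimal value.
f(x*) = 1*5.0^2 - 10*5.0 = -25.0


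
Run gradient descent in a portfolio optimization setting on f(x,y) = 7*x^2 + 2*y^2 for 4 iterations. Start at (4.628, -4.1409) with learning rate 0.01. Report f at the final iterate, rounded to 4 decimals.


Gradient descent on f(x,y) = 7*x^2 + 2*y^2.
Starting point: (4.628, -4.1409), alpha = 0.01
Step 1: grad_x = 2*7*4.628 = 64.792, grad_y = 2*2*-4.1409 = -16.5636
  x_1 = 4.628 - 0.01*64.792 = 3.9801
  y_1 = -4.1409 - 0.01*-16.5636 = -3.9753
Step 2: grad_x = 2*7*3.9801 = 55.7211, grad_y = 2*2*-3.9753 = -15.9011
  x_2 = 3.9801 - 0.01*55.7211 = 3.4229
  y_2 = -3.9753 - 0.01*-15.9011 = -3.8163
Step 3: grad_x = 2*7*3.4229 = 47.9202, grad_y = 2*2*-3.8163 = -15.265
  x_3 = 3.4229 - 0.01*47.9202 = 2.9437
  y_3 = -3.8163 - 0.01*-15.265 = -3.6636
Step 4: grad_x = 2*7*2.9437 = 41.2113, grad_y = 2*2*-3.6636 = -14.6544
  x_4 = 2.9437 - 0.01*41.2113 = 2.5316
  y_4 = -3.6636 - 0.01*-14.6544 = -3.5171
f(2.5316, -3.5171) = 7*2.5316^2 + 2*(-3.5171)^2 = 69.6008


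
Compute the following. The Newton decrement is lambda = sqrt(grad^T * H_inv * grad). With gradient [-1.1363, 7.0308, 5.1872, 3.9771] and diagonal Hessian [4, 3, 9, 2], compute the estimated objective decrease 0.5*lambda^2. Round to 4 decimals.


Step 1: H is diagonal, so H^(-1) * g = [-0.2841, 2.3436, 0.5764, 1.9886].
Step 2: g^T H^(-1) g = sum_i g_i^2 / H_ii
  = (-1.1363)^2/4 + (7.0308)^2/3 + (5.1872)^2/9 + (3.9771)^2/2
  = 0.3228 + 16.4774 + 2.9897 + 7.9087 = 27.6985
Step 3: Objective decrease = 0.5 * g^T H^(-1) g = 13.8493


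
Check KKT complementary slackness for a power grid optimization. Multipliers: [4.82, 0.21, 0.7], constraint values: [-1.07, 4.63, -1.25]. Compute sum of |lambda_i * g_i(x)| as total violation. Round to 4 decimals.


KKT complementary slackness check:
lambda_1 * g_1 = 4.82 * -1.07 = -5.1574
lambda_2 * g_2 = 0.21 * 4.63 = 0.9723
lambda_3 * g_3 = 0.7 * -1.25 = -0.875
Total violation = 5.1574 + 0.9723 + 0.875 = 7.0047


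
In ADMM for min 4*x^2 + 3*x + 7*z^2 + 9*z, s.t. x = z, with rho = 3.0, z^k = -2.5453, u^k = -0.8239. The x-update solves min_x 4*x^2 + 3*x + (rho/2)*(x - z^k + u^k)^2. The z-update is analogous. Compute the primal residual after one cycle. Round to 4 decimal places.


ADMM iteration with rho = 3.0, z^k = -2.5453, u^k = -0.8239
Step 1: x-update.
Minimize 4*x^2 + 3*x + (3.0/2)*(x + 2.5453 - 0.8239)^2
FOC: (2*4 + 3.0)*x = -3 + 3.0*(-2.5453 + 0.8239)
x^{k+1} = -0.7422
Step 2: z-update.
Minimize 7*z^2 + 9*z + (3.0/2)*(-0.7422 - z - 0.8239)^2
FOC: (2*7 + 3.0)*z = -9 + 3.0*(-0.7422 - 0.8239)
z^{k+1} = -0.8058
Step 3: u-update.
u^{k+1} = -0.8239 - 0.7422 + 0.8058 = -0.7603
Step 4: Primal residual = |-0.7422 + 0.8058| = 0.0636


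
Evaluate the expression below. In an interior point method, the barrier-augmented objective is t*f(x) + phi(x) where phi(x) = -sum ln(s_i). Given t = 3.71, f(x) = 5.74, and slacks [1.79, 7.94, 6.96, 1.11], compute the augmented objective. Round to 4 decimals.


Step 1: Compute log-barrier.
ln values: [0.5822, 2.0719, 1.9402, 0.1044]
phi = -(0.5822 + 2.0719 + 1.9402 + 0.1044) = -4.6987
Step 2: Compute augmented objective.
t*f(x) = 3.71*5.74 = 21.2954
Total = 21.2954 - 4.6987 = 16.5967


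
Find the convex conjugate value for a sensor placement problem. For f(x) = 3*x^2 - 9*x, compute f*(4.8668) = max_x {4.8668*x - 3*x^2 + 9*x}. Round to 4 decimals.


f*(y) = sup_x {y*x - a*x^2 - b*x} = sup_x {(y-b)*x - a*x^2}
FOC: (y - b) - 2a*x = 0 => x* = (y - b)/(2a)
x* = (4.8668 + 9)/(2*3) = 2.3111
f*(4.8668) = (y-b)^2/(4a) = (4.8668 + 9)^2/(4*3)
= 192.2881/12 = 16.024


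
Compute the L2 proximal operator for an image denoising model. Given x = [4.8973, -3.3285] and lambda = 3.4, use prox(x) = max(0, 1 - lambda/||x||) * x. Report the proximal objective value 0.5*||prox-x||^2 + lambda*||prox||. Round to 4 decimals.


Step 1: Compute ||x||.
||x|| = 5.9214
Step 2: Compute scaling factor.
scale = max(0, 1 - 3.4/5.9214) = 0.4258
Step 3: prox(x) = [2.0853, -1.4173]
||prox(x)|| = 2.5214
Step 4: Proximal objective.
0.5*||prox-x||^2 = 5.78
lambda*||prox|| = 8.5728
Total = 14.3526
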